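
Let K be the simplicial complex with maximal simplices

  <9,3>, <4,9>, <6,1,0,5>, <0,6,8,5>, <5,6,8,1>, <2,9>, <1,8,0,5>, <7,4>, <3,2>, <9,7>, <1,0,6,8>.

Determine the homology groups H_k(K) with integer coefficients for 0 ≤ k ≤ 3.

H_0 = Z^2,  H_1 = Z^2,  H_2 = 0,  H_3 = Z.

Take the total order 0 < 1 < 2 < 3 < 4 < 5 < 6 < 7 < 8 < 9 on the vertex set. Then K (dimension 3) consists of the simplices:

  0-simplices (10): [0], [1], [2], [3], [4], [5], [6], [7], [8], [9]
  1-simplices (16): [0,1], [0,5], [0,6], [0,8], [1,5], [1,6], [1,8], [2,3], [2,9], [3,9], [4,7], [4,9], [5,6], [5,8], [6,8], [7,9]
  2-simplices (10): [0,1,5], [0,1,6], [0,1,8], [0,5,6], [0,5,8], [0,6,8], [1,5,6], [1,5,8], [1,6,8], [5,6,8]
  3-simplices (5): [0,1,5,6], [0,1,5,8], [0,1,6,8], [0,5,6,8], [1,5,6,8]

giving chain groups C_0 ≅ Z^10, C_1 ≅ Z^16, C_2 ≅ Z^10, C_3 ≅ Z^5.

The boundary map ∂_1: C_1 → C_0 maps an edge to its endpoints' difference, ∂[p,q] = q − p.
The 10×16 boundary matrix has rank 8 and Smith normal form diag(1,1,1,1,1,1,1,1).

The boundary map ∂_2: C_2 → C_1 maps a triangle to the signed sum of its edges. For instance
  ∂[5,6,8] = [6,8] − [5,8] + [5,6],
  ∂[0,1,5] = [1,5] − [0,5] + [0,1].
The 16×10 boundary matrix has rank 6 and Smith normal form diag(1,1,1,1,1,1).

Boundary ∂_3: C_3 → C_2 sends each 3-simplex σ to the alternating sum Σ_i (−1)^i (σ with its i-th vertex removed). For instance
  ∂[0,5,6,8] = [5,6,8] − [0,6,8] + [0,5,8] − [0,5,6],
  ∂[0,1,5,6] = [1,5,6] − [0,5,6] + [0,1,6] − [0,1,5].
This gives a 10×5 integer matrix of rank 4; reducing to Smith normal form yields diagonal entries (1,1,1,1).

Now H_k = ker ∂_k / im ∂_{k+1}, so:

  H_0: rank C_0 − rank ∂_1 = 10 − 8 = 2, and the invariant factors of ∂_1 are all 1, so H_0 ≅ Z^2.
  H_1: rank ker ∂_1 − rank ∂_2 = (16 − 8) − 6 = 2, and the invariant factors of ∂_2 are all 1, so H_1 ≅ Z^2.
  H_2: rank ker ∂_2 − rank ∂_3 = (10 − 6) − 4 = 0, and the invariant factors of ∂_3 are all 1, so H_2 ≅ 0.
  H_3: rank ker ∂_3 − rank ∂_4 = (5 − 4) − 0 = 1, and there is no ∂_4, so H_3 ≅ Z.

(K is a triangulation of the disjoint union of the 3-sphere S^3 and a wedge of 2 circles.)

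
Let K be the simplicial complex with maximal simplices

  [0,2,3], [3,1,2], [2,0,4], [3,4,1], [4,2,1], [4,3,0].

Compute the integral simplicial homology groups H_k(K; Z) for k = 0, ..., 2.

H_0 ≅ Z,  H_1 = 0,  H_2 ≅ Z.

Fix the vertex order 0 < 1 < 2 < 3 < 4 and write every simplex with vertices in increasing order. Then dim K = 2 and the simplices of K are:

  0-simplices (5): [0], [1], [2], [3], [4]
  1-simplices (9): [0,2], [0,3], [0,4], [1,2], [1,3], [1,4], [2,3], [2,4], [3,4]
  2-simplices (6): [0,2,3], [0,2,4], [0,3,4], [1,2,3], [1,2,4], [1,3,4]

giving chain groups C_0 ≅ Z^5, C_1 ≅ Z^9, C_2 ≅ Z^6.

The boundary map ∂_1: C_1 → C_0 maps an edge to its endpoints' difference, ∂[p,q] = q − p. For instance
  ∂[2,3] = [3] − [2].
This gives a 5×9 integer matrix of rank 4; reducing to Smith normal form yields diagonal entries (1,1,1,1).

∂_2: C_2 → C_1 acts by ∂[p,q,r] = [q,r] − [p,r] + [p,q]. For instance
  ∂[1,2,4] = [2,4] − [1,4] + [1,2],
  ∂[0,3,4] = [3,4] − [0,4] + [0,3].
As a 9×6 matrix over Z this has rank 5, with invariant factors (1,1,1,1,1).

Reading off H_k = ker ∂_k / im ∂_{k+1}:

  H_0: rank C_0 − rank ∂_1 = 5 − 4 = 1, and the invariant factors of ∂_1 are all 1, so H_0 ≅ Z.
  H_1: rank ker ∂_1 − rank ∂_2 = (9 − 4) − 5 = 0, and the invariant factors of ∂_2 are all 1, so H_1 ≅ 0.
  H_2: rank ker ∂_2 − rank ∂_3 = (6 − 5) − 0 = 1, and there is no ∂_3, so H_2 ≅ Z.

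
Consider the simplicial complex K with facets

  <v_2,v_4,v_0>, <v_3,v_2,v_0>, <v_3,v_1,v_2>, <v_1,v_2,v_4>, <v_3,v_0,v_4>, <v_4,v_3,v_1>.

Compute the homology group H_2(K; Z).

H_2 ≅ Z.

We work with the vertex ordering v_0 < v_1 < v_2 < v_3 < v_4. The simplices of K, each written with vertices in increasing order, are:

  0-simplices (5): [v_0], [v_1], [v_2], [v_3], [v_4]
  1-simplices (9): [v_0,v_2], [v_0,v_3], [v_0,v_4], [v_1,v_2], [v_1,v_3], [v_1,v_4], [v_2,v_3], [v_2,v_4], [v_3,v_4]
  2-simplices (6): [v_0,v_2,v_3], [v_0,v_2,v_4], [v_0,v_3,v_4], [v_1,v_2,v_3], [v_1,v_2,v_4], [v_1,v_3,v_4]

giving chain groups C_0 ≅ Z^5, C_1 ≅ Z^9, C_2 ≅ Z^6.

Boundary ∂_1: C_1 → C_0 maps an edge to its endpoints' difference, ∂[p,q] = q − p.
This gives a 5×9 integer matrix of rank 4; reducing to Smith normal form yields diagonal entries (1,1,1,1).

∂_2: C_2 → C_1 maps a triangle to the signed sum of its edges. For instance
  ∂[v_0,v_3,v_4] = [v_3,v_4] − [v_0,v_4] + [v_0,v_3],
  ∂[v_1,v_3,v_4] = [v_3,v_4] − [v_1,v_4] + [v_1,v_3].
As a 9×6 matrix over Z this has rank 5, with invariant factors (1,1,1,1,1).

Computing H_k = (kernel of ∂_k) / (image of ∂_{k+1}):

  H_2: rank ker ∂_2 − rank ∂_3 = (6 − 5) − 0 = 1, and there is no ∂_3, so H_2 = Z.

(K is a triangulation of the 2-sphere S^2.)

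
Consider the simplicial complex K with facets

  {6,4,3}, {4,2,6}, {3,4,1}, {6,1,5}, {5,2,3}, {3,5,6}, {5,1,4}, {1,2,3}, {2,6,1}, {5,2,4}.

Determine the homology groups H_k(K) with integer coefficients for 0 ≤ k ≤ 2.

K has 6 vertices, 15 edges, 10 triangles.
rank ∂_0 = 0, rank ∂_1 = 5 ⇒ b_0 = 6 − 0 − 5 = 1; all invariant factors of ∂_1 are 1 so no torsion. So H_0 ≅ Z.
rank ∂_1 = 5, rank ∂_2 = 10 ⇒ b_1 = 15 − 5 − 10 = 0; ∂_2 has invariant factor(s) [2] giving torsion. So H_1 ≅ Z/2.
rank ∂_2 = 10, rank ∂_3 = 0 ⇒ b_2 = 10 − 10 − 0 = 0. So H_2 ≅ 0.

H_0 ≅ Z,  H_1 ≅ Z/2,  H_2 = 0.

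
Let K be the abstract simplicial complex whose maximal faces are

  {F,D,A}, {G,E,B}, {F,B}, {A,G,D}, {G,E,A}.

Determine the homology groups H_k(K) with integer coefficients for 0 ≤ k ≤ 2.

H_0 ≅ Z,  H_1 ≅ Z,  H_2 = 0.

We work with the vertex ordering A < B < D < E < F < G. The simplices of K, each written with vertices in increasing order, are:

  0-simplices (6): A, B, D, E, F, G
  1-simplices (10): AD, AE, AF, AG, BE, BF, BG, DF, DG, EG
  2-simplices (4): ADF, ADG, AEG, BEG

Hence C_0 ≅ Z^6, C_1 ≅ Z^10, C_2 ≅ Z^4.

The boundary map ∂_1: C_1 → C_0 maps an edge to its endpoints' difference, ∂[p,q] = q − p. For instance
  ∂BE = E − B.
This gives a 6×10 integer matrix of rank 5; reducing to Smith normal form yields diagonal entries (1,1,1,1,1).

Boundary ∂_2: C_2 → C_1 sends each 2-simplex [p,q,r] to [q,r] − [p,r] + [p,q]. For instance
  ∂ADG = DG − AG + AD,
  ∂ADF = DF − AF + AD.
This gives a 10×4 integer matrix of rank 4; reducing to Smith normal form yields diagonal entries (1,1,1,1).

Now H_k = ker ∂_k / im ∂_{k+1}, so:

  H_0: rank C_0 − rank ∂_1 = 6 − 5 = 1, and the invariant factors of ∂_1 are all 1, so H_0 = Z.
  H_1: rank ker ∂_1 − rank ∂_2 = (10 − 5) − 4 = 1, and the invariant factors of ∂_2 are all 1, so H_1 = Z.
  H_2: rank ker ∂_2 − rank ∂_3 = (4 − 4) − 0 = 0, and there is no ∂_3, so H_2 = 0.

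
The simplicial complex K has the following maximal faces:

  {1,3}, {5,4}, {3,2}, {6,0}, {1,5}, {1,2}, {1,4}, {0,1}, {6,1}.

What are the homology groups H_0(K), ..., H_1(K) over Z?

H_0 = Z,  H_1 = Z^3.

K has 7 vertices, 9 edges.
rank ∂_0 = 0, rank ∂_1 = 6 ⇒ b_0 = 7 − 0 − 6 = 1; all invariant factors of ∂_1 are 1 so no torsion. So H_0 ≅ Z.
rank ∂_1 = 6, rank ∂_2 = 0 ⇒ b_1 = 9 − 6 − 0 = 3. So H_1 ≅ Z^3.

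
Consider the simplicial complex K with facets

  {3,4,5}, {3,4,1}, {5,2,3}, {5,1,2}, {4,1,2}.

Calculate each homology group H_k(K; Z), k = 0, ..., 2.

H_0 = Z,  H_1 = Z,  H_2 = 0.

Fix the vertex order 1 < 2 < 3 < 4 < 5 and write every simplex with vertices in increasing order. Then dim K = 2 and the simplices of K are:

  0-simplices (5): [1], [2], [3], [4], [5]
  1-simplices (10): [1,2], [1,3], [1,4], [1,5], [2,3], [2,4], [2,5], [3,4], [3,5], [4,5]
  2-simplices (5): [1,2,4], [1,2,5], [1,3,4], [2,3,5], [3,4,5]

Hence C_0 ≅ Z^5, C_1 ≅ Z^10, C_2 ≅ Z^5.

∂_1: C_1 → C_0 is given by ∂[p,q] = [q] − [p]. For instance
  ∂[4,5] = [5] − [4].
The resulting 5×10 matrix has rank 4, and its Smith normal form has invariant factors (1,1,1,1).

∂_2: C_2 → C_1 sends each 2-simplex [p,q,r] to [q,r] − [p,r] + [p,q]. For instance
  ∂[1,3,4] = [3,4] − [1,4] + [1,3],
  ∂[2,3,5] = [3,5] − [2,5] + [2,3].
This gives a 10×5 integer matrix of rank 5; reducing to Smith normal form yields diagonal entries (1,1,1,1,1).

Now H_k = ker ∂_k / im ∂_{k+1}, so:

  H_0: rank C_0 − rank ∂_1 = 5 − 4 = 1, and the invariant factors of ∂_1 are all 1, so H_0 ≅ Z.
  H_1: rank ker ∂_1 − rank ∂_2 = (10 − 4) − 5 = 1, and the invariant factors of ∂_2 are all 1, so H_1 ≅ Z.
  H_2: rank ker ∂_2 − rank ∂_3 = (5 − 5) − 0 = 0, and there is no ∂_3, so H_2 ≅ 0.

As a check, the Euler characteristic is 5 − 10 + 5 = 0, which agrees with 1 − 1 + 0 = 0.
(K is a triangulation of the Möbius band.)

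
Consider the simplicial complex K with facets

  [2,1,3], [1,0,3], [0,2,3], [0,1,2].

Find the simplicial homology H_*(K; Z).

Order the vertices as 0 < 1 < 2 < 3. Listing each simplex with vertices in this order, K has dimension 2 with simplices:

  0-simplices (4): [0], [1], [2], [3]
  1-simplices (6): [0,1], [0,2], [0,3], [1,2], [1,3], [2,3]
  2-simplices (4): [0,1,2], [0,1,3], [0,2,3], [1,2,3]

Hence C_0 ≅ Z^4, C_1 ≅ Z^6, C_2 ≅ Z^4.

∂_1: C_1 → C_0 is given by ∂[p,q] = [q] − [p]. For instance
  ∂[0,3] = [3] − [0].
The resulting 4×6 matrix has rank 3, and its Smith normal form has invariant factors (1,1,1).

Boundary ∂_2: C_2 → C_1 sends each 2-simplex [p,q,r] to [q,r] − [p,r] + [p,q]. For instance
  ∂[0,2,3] = [2,3] − [0,3] + [0,2],
  ∂[0,1,2] = [1,2] − [0,2] + [0,1].
The resulting 6×4 matrix has rank 3, and its Smith normal form has invariant factors (1,1,1).

Computing H_k = (kernel of ∂_k) / (image of ∂_{k+1}):

  H_0: rank C_0 − rank ∂_1 = 4 − 3 = 1, and the invariant factors of ∂_1 are all 1, so H_0 = Z.
  H_1: rank ker ∂_1 − rank ∂_2 = (6 − 3) − 3 = 0, and the invariant factors of ∂_2 are all 1, so H_1 = 0.
  H_2: rank ker ∂_2 − rank ∂_3 = (4 − 3) − 0 = 1, and there is no ∂_3, so H_2 = Z.

As a check, the Euler characteristic is 4 − 6 + 4 = 2, which agrees with 1 − 0 + 1 = 2.
(K is a triangulation of the 2-sphere S^2.)

H_0 ≅ Z,  H_1 = 0,  H_2 ≅ Z.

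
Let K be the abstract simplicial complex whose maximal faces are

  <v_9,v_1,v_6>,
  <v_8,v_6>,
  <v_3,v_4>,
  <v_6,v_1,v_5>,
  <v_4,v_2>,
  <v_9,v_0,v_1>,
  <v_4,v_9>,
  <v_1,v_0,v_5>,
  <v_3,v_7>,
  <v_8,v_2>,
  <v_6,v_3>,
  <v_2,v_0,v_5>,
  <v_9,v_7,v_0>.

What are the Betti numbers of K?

b_0 = 1, b_1 = 4, b_2 = 0.

We work with the vertex ordering v_0 < v_1 < v_2 < v_3 < v_4 < v_5 < v_6 < v_7 < v_8 < v_9. The simplices of K, each written with vertices in increasing order, are:

  0-simplices (10): [v_0], [v_1], [v_2], [v_3], [v_4], [v_5], [v_6], [v_7], [v_8], [v_9]
  1-simplices (19): (19 of them)
  2-simplices (6): [v_0,v_1,v_5], [v_0,v_1,v_9], [v_0,v_2,v_5], [v_0,v_7,v_9], [v_1,v_5,v_6], [v_1,v_6,v_9]

Hence C_0 ≅ Z^10, C_1 ≅ Z^19, C_2 ≅ Z^6.

∂_1: C_1 → C_0 is given by ∂[p,q] = [q] − [p].
The 10×19 boundary matrix has rank 9 and Smith normal form diag(1,1,1,1,1,1,1,1,1).

∂_2: C_2 → C_1 sends each 2-simplex [p,q,r] to [q,r] − [p,r] + [p,q]. For instance
  ∂[v_1,v_5,v_6] = [v_5,v_6] − [v_1,v_6] + [v_1,v_5],
  ∂[v_0,v_7,v_9] = [v_7,v_9] − [v_0,v_9] + [v_0,v_7].
As a 19×6 matrix over Z this has rank 6, with invariant factors (1,1,1,1,1,1).

From H_k ≅ ker(∂_k) / im(∂_{k+1}) we obtain:

  H_0: rank C_0 − rank ∂_1 = 10 − 9 = 1, and the invariant factors of ∂_1 are all 1, so H_0 = Z.
  H_1: rank ker ∂_1 − rank ∂_2 = (19 − 9) − 6 = 4, and the invariant factors of ∂_2 are all 1, so H_1 = Z^4.
  H_2: rank ker ∂_2 − rank ∂_3 = (6 − 6) − 0 = 0, and there is no ∂_3, so H_2 = 0.

As a check, the Euler characteristic is 10 − 19 + 6 = -3, which agrees with 1 − 4 + 0 = -3.

Hence the Betti numbers are b_0 = 1, b_1 = 4, b_2 = 0.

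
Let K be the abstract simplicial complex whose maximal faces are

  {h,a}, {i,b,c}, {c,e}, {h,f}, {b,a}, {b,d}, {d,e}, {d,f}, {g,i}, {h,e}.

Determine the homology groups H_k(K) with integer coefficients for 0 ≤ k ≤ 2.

H_0 ≅ Z,  H_1 ≅ Z^3,  H_2 = 0.

We work with the vertex ordering a < b < c < d < e < f < g < h < i. The simplices of K, each written with vertices in increasing order, are:

  0-simplices (9): a, b, c, d, e, f, g, h, i
  1-simplices (12): ab, ah, bc, bd, bi, ce, ci, de, df, eh, fh, gi
  2-simplices (1): bci

Hence C_0 ≅ Z^9, C_1 ≅ Z^12, C_2 ≅ Z^1.

Boundary ∂_1: C_1 → C_0 is given by ∂[p,q] = [q] − [p].
The resulting 9×12 matrix has rank 8, and its Smith normal form has invariant factors (1,1,1,1,1,1,1,1).

The boundary map ∂_2: C_2 → C_1 acts by ∂[p,q,r] = [q,r] − [p,r] + [p,q]. For instance
  ∂bci = ci − bi + bc.
The 12×1 boundary matrix has rank 1 and Smith normal form diag(1).

Reading off H_k = ker ∂_k / im ∂_{k+1}:

  H_0: rank C_0 − rank ∂_1 = 9 − 8 = 1, and the invariant factors of ∂_1 are all 1, so H_0 ≅ Z.
  H_1: rank ker ∂_1 − rank ∂_2 = (12 − 8) − 1 = 3, and the invariant factors of ∂_2 are all 1, so H_1 ≅ Z^3.
  H_2: rank ker ∂_2 − rank ∂_3 = (1 − 1) − 0 = 0, and there is no ∂_3, so H_2 ≅ 0.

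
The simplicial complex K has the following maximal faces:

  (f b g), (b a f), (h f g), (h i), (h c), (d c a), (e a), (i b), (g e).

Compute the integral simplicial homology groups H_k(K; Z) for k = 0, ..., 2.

Order the vertices as a < b < c < d < e < f < g < h < i. Listing each simplex with vertices in this order, K has dimension 2 with simplices:

  0-simplices (9): a, b, c, d, e, f, g, h, i
  1-simplices (15): ab, ac, ad, ae, af, bf, bg, bi, cd, ch, eg, fg, fh, gh, hi
  2-simplices (4): abf, acd, bfg, fgh

giving chain groups C_0 ≅ Z^9, C_1 ≅ Z^15, C_2 ≅ Z^4.

Boundary ∂_1: C_1 → C_0 maps an edge to its endpoints' difference, ∂[p,q] = q − p.
The resulting 9×15 matrix has rank 8, and its Smith normal form has invariant factors (1,1,1,1,1,1,1,1).

Boundary ∂_2: C_2 → C_1 acts by ∂[p,q,r] = [q,r] − [p,r] + [p,q]. For instance
  ∂abf = bf − af + ab,
  ∂fgh = gh − fh + fg.
As a 15×4 matrix over Z this has rank 4, with invariant factors (1,1,1,1).

Computing H_k = (kernel of ∂_k) / (image of ∂_{k+1}):

  H_0: rank C_0 − rank ∂_1 = 9 − 8 = 1, and the invariant factors of ∂_1 are all 1, so H_0 ≅ Z.
  H_1: rank ker ∂_1 − rank ∂_2 = (15 − 8) − 4 = 3, and the invariant factors of ∂_2 are all 1, so H_1 ≅ Z^3.
  H_2: rank ker ∂_2 − rank ∂_3 = (4 − 4) − 0 = 0, and there is no ∂_3, so H_2 ≅ 0.

As a check, the Euler characteristic is 9 − 15 + 4 = -2, which agrees with 1 − 3 + 0 = -2.

H_0 = Z,  H_1 = Z^3,  H_2 = 0.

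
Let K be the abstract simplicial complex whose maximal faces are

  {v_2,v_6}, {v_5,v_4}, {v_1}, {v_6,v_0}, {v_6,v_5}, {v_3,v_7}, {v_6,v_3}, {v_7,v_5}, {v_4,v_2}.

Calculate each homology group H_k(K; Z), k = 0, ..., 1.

We work with the vertex ordering v_0 < v_1 < v_2 < v_3 < v_4 < v_5 < v_6 < v_7. The simplices of K, each written with vertices in increasing order, are:

  0-simplices (8): [v_0], [v_1], [v_2], [v_3], [v_4], [v_5], [v_6], [v_7]
  1-simplices (8): [v_0,v_6], [v_2,v_4], [v_2,v_6], [v_3,v_6], [v_3,v_7], [v_4,v_5], [v_5,v_6], [v_5,v_7]

giving chain groups C_0 ≅ Z^8, C_1 ≅ Z^8.

The boundary map ∂_1: C_1 → C_0 maps an edge to its endpoints' difference, ∂[p,q] = q − p. For instance
  ∂[v_0,v_6] = [v_6] − [v_0].
The 8×8 boundary matrix has rank 6 and Smith normal form diag(1,1,1,1,1,1).

From H_k ≅ ker(∂_k) / im(∂_{k+1}) we obtain:

  H_0: rank C_0 − rank ∂_1 = 8 − 6 = 2, and the invariant factors of ∂_1 are all 1, so H_0 ≅ Z^2.
  H_1: rank ker ∂_1 − rank ∂_2 = (8 − 6) − 0 = 2, and there is no ∂_2, so H_1 ≅ Z^2.

H_0 ≅ Z^2,  H_1 ≅ Z^2.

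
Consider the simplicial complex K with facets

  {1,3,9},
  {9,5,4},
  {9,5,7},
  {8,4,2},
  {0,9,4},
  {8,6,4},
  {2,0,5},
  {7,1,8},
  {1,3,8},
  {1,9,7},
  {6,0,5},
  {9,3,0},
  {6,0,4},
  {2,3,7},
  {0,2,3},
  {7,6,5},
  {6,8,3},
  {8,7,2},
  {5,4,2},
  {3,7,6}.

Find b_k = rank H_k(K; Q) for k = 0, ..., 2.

We work with the vertex ordering 0 < 1 < 2 < 3 < 4 < 5 < 6 < 7 < 8 < 9. The simplices of K, each written with vertices in increasing order, are:

  0-simplices (10): [0], [1], [2], [3], [4], [5], [6], [7], [8], [9]
  1-simplices (30): (30 of them)
  2-simplices (20): (20 of them)

so the chain groups are C_0 ≅ Z^10, C_1 ≅ Z^30, C_2 ≅ Z^20.

Boundary ∂_1: C_1 → C_0 maps an edge to its endpoints' difference, ∂[p,q] = q − p. For instance
  ∂[2,4] = [4] − [2].
This gives a 10×30 integer matrix of rank 9; reducing to Smith normal form yields diagonal entries (1,1,1,1,1,1,1,1,1).

The boundary map ∂_2: C_2 → C_1 acts by ∂[p,q,r] = [q,r] − [p,r] + [p,q]. For instance
  ∂[5,6,7] = [6,7] − [5,7] + [5,6],
  ∂[4,5,9] = [5,9] − [4,9] + [4,5].
The resulting 30×20 matrix has rank 20, and its Smith normal form has invariant factors (1,1,1,1,1,1,1,1,1,1,1,1,1,1,1,1,1,1,1,2).

Computing H_k = (kernel of ∂_k) / (image of ∂_{k+1}):

  H_0: rank C_0 − rank ∂_1 = 10 − 9 = 1, and the invariant factors of ∂_1 are all 1, so H_0 ≅ Z.
  H_1: rank ker ∂_1 − rank ∂_2 = (30 − 9) − 20 = 1, and ∂_2 has invariant factor 2 > 1, so H_1 ≅ Z ⊕ Z/2Z.
  H_2: rank ker ∂_2 − rank ∂_3 = (20 − 20) − 0 = 0, and there is no ∂_3, so H_2 ≅ 0.

As a check, the Euler characteristic is 10 − 30 + 20 = 0, which agrees with 1 − 1 + 0 = 0.

Hence the Betti numbers are b_0 = 1, b_1 = 1, b_2 = 0.

b_0 = 1, b_1 = 1, b_2 = 0.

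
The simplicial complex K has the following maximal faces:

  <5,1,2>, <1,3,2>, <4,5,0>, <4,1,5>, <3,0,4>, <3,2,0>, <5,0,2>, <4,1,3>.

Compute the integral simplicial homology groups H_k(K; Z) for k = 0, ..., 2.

Order the vertices as 0 < 1 < 2 < 3 < 4 < 5. Listing each simplex with vertices in this order, K has dimension 2 with simplices:

  0-simplices (6): [0], [1], [2], [3], [4], [5]
  1-simplices (12): [0,2], [0,3], [0,4], [0,5], [1,2], [1,3], [1,4], [1,5], [2,3], [2,5], [3,4], [4,5]
  2-simplices (8): [0,2,3], [0,2,5], [0,3,4], [0,4,5], [1,2,3], [1,2,5], [1,3,4], [1,4,5]

so the chain groups are C_0 ≅ Z^6, C_1 ≅ Z^12, C_2 ≅ Z^8.

The boundary map ∂_1: C_1 → C_0 is given by ∂[p,q] = [q] − [p]. For instance
  ∂[0,3] = [3] − [0].
As a 6×12 matrix over Z this has rank 5, with invariant factors (1,1,1,1,1).

The boundary map ∂_2: C_2 → C_1 acts by ∂[p,q,r] = [q,r] − [p,r] + [p,q]. For instance
  ∂[1,2,3] = [2,3] − [1,3] + [1,2],
  ∂[0,2,3] = [2,3] − [0,3] + [0,2].
This gives a 12×8 integer matrix of rank 7; reducing to Smith normal form yields diagonal entries (1,1,1,1,1,1,1).

From H_k ≅ ker(∂_k) / im(∂_{k+1}) we obtain:

  H_0: rank C_0 − rank ∂_1 = 6 − 5 = 1, and the invariant factors of ∂_1 are all 1, so H_0 = Z.
  H_1: rank ker ∂_1 − rank ∂_2 = (12 − 5) − 7 = 0, and the invariant factors of ∂_2 are all 1, so H_1 = 0.
  H_2: rank ker ∂_2 − rank ∂_3 = (8 − 7) − 0 = 1, and there is no ∂_3, so H_2 = Z.

H_0 ≅ Z,  H_1 = 0,  H_2 ≅ Z.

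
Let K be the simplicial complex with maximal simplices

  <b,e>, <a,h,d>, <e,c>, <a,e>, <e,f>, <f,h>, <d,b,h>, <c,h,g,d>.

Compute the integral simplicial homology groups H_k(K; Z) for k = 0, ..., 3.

H_0 = Z,  H_1 = Z^3,  H_2 = 0,  H_3 = 0.

Take the total order a < b < c < d < e < f < g < h on the vertex set. Then K (dimension 3) consists of the simplices:

  0-simplices (8): a, b, c, d, e, f, g, h
  1-simplices (15): ad, ae, ah, bd, be, bh, cd, ce, cg, ch, dg, dh, ef, fh, gh
  2-simplices (6): adh, bdh, cdg, cdh, cgh, dgh
  3-simplices (1): cdgh

giving chain groups C_0 ≅ Z^8, C_1 ≅ Z^15, C_2 ≅ Z^6, C_3 ≅ Z^1.

The boundary map ∂_1: C_1 → C_0 is given by ∂[p,q] = [q] − [p]. For instance
  ∂ad = d − a.
The 8×15 boundary matrix has rank 7 and Smith normal form diag(1,1,1,1,1,1,1).

∂_2: C_2 → C_1 sends each 2-simplex [p,q,r] to [q,r] − [p,r] + [p,q]. For instance
  ∂cgh = gh − ch + cg,
  ∂cdh = dh − ch + cd.
The resulting 15×6 matrix has rank 5, and its Smith normal form has invariant factors (1,1,1,1,1).

∂_3: C_3 → C_2 sends each 3-simplex σ to the alternating sum Σ_i (−1)^i (σ with its i-th vertex removed). For instance
  ∂cdgh = dgh − cgh + cdh − cdg.
The 6×1 boundary matrix has rank 1 and Smith normal form diag(1).

Now H_k = ker ∂_k / im ∂_{k+1}, so:

  H_0: rank C_0 − rank ∂_1 = 8 − 7 = 1, and the invariant factors of ∂_1 are all 1, so H_0 ≅ Z.
  H_1: rank ker ∂_1 − rank ∂_2 = (15 − 7) − 5 = 3, and the invariant factors of ∂_2 are all 1, so H_1 ≅ Z^3.
  H_2: rank ker ∂_2 − rank ∂_3 = (6 − 5) − 1 = 0, and the invariant factors of ∂_3 are all 1, so H_2 ≅ 0.
  H_3: rank ker ∂_3 − rank ∂_4 = (1 − 1) − 0 = 0, and there is no ∂_4, so H_3 ≅ 0.

As a check, the Euler characteristic is 8 − 15 + 6 − 1 = -2, which agrees with 1 − 3 + 0 − 0 = -2.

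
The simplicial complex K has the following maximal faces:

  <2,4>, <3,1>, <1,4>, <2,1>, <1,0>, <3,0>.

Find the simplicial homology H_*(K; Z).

Take the total order 0 < 1 < 2 < 3 < 4 on the vertex set. Then K (dimension 1) consists of the simplices:

  0-simplices (5): [0], [1], [2], [3], [4]
  1-simplices (6): [0,1], [0,3], [1,2], [1,3], [1,4], [2,4]

Hence C_0 ≅ Z^5, C_1 ≅ Z^6.

Boundary ∂_1: C_1 → C_0 is given by ∂[p,q] = [q] − [p].
The resulting 5×6 matrix has rank 4, and its Smith normal form has invariant factors (1,1,1,1).

Computing H_k = (kernel of ∂_k) / (image of ∂_{k+1}):

  H_0: rank C_0 − rank ∂_1 = 5 − 4 = 1, and the invariant factors of ∂_1 are all 1, so H_0 ≅ Z.
  H_1: rank ker ∂_1 − rank ∂_2 = (6 − 4) − 0 = 2, and there is no ∂_2, so H_1 ≅ Z^2.

H_0 ≅ Z,  H_1 ≅ Z^2.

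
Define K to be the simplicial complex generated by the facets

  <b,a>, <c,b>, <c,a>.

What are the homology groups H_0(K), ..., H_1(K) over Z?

Order the vertices as a < b < c. Listing each simplex with vertices in this order, K has dimension 1 with simplices:

  0-simplices (3): a, b, c
  1-simplices (3): ab, ac, bc

giving chain groups C_0 ≅ Z^3, C_1 ≅ Z^3.

∂_1: C_1 → C_0 sends each edge [p,q] (with p < q) to q − p.
As a 3×3 matrix over Z this has rank 2, with invariant factors (1,1).

Now H_k = ker ∂_k / im ∂_{k+1}, so:

  H_0: rank C_0 − rank ∂_1 = 3 − 2 = 1, and the invariant factors of ∂_1 are all 1, so H_0 ≅ Z.
  H_1: rank ker ∂_1 − rank ∂_2 = (3 − 2) − 0 = 1, and there is no ∂_2, so H_1 ≅ Z.

As a check, the Euler characteristic is 3 − 3 = 0, which agrees with 1 − 1 = 0.

H_0 = Z,  H_1 = Z.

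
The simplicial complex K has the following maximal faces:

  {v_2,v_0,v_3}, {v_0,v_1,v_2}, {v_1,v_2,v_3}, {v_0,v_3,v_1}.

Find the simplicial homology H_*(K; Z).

We work with the vertex ordering v_0 < v_1 < v_2 < v_3. The simplices of K, each written with vertices in increasing order, are:

  0-simplices (4): [v_0], [v_1], [v_2], [v_3]
  1-simplices (6): [v_0,v_1], [v_0,v_2], [v_0,v_3], [v_1,v_2], [v_1,v_3], [v_2,v_3]
  2-simplices (4): [v_0,v_1,v_2], [v_0,v_1,v_3], [v_0,v_2,v_3], [v_1,v_2,v_3]

Hence C_0 ≅ Z^4, C_1 ≅ Z^6, C_2 ≅ Z^4.

Boundary ∂_1: C_1 → C_0 sends each edge [p,q] (with p < q) to q − p. For instance
  ∂[v_0,v_1] = [v_1] − [v_0].
As a 4×6 matrix over Z this has rank 3, with invariant factors (1,1,1).

The boundary map ∂_2: C_2 → C_1 acts by ∂[p,q,r] = [q,r] − [p,r] + [p,q]. For instance
  ∂[v_1,v_2,v_3] = [v_2,v_3] − [v_1,v_3] + [v_1,v_2],
  ∂[v_0,v_2,v_3] = [v_2,v_3] − [v_0,v_3] + [v_0,v_2].
This gives a 6×4 integer matrix of rank 3; reducing to Smith normal form yields diagonal entries (1,1,1).

Reading off H_k = ker ∂_k / im ∂_{k+1}:

  H_0: rank C_0 − rank ∂_1 = 4 − 3 = 1, and the invariant factors of ∂_1 are all 1, so H_0 = Z.
  H_1: rank ker ∂_1 − rank ∂_2 = (6 − 3) − 3 = 0, and the invariant factors of ∂_2 are all 1, so H_1 = 0.
  H_2: rank ker ∂_2 − rank ∂_3 = (4 − 3) − 0 = 1, and there is no ∂_3, so H_2 = Z.

As a check, the Euler characteristic is 4 − 6 + 4 = 2, which agrees with 1 − 0 + 1 = 2.

H_0 = Z,  H_1 = 0,  H_2 = Z.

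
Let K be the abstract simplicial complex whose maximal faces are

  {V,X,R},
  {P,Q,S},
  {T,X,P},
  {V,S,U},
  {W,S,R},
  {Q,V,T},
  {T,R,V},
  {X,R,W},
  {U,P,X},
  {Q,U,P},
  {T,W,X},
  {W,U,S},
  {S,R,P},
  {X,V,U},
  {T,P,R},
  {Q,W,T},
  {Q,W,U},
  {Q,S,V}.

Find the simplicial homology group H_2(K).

H_2 = 0.

We work with the vertex ordering P < Q < R < S < T < U < V < W < X. The simplices of K, each written with vertices in increasing order, are:

  0-simplices (9): P, Q, R, S, T, U, V, W, X
  1-simplices (27): PQ, PR, PS, PT, PU, PX, QS, QT, QU, QV, QW, RS, RT, RV, RW, RX, SU, SV, SW, TV, TW, TX, UV, UW, UX, VX, WX
  2-simplices (18): PQS, PQU, PRS, PRT, PTX, PUX, QSV, QTV, QTW, QUW, RSW, RTV, RVX, RWX, SUV, SUW, TWX, UVX

giving chain groups C_0 ≅ Z^9, C_1 ≅ Z^27, C_2 ≅ Z^18.

The boundary map ∂_1: C_1 → C_0 sends each edge [p,q] (with p < q) to q − p. For instance
  ∂PS = S − P.
The resulting 9×27 matrix has rank 8, and its Smith normal form has invariant factors (1,1,1,1,1,1,1,1).

Boundary ∂_2: C_2 → C_1 acts by ∂[p,q,r] = [q,r] − [p,r] + [p,q]. For instance
  ∂QSV = SV − QV + QS,
  ∂QTW = TW − QW + QT.
This gives a 27×18 integer matrix of rank 18; reducing to Smith normal form yields diagonal entries (1,1,1,1,1,1,1,1,1,1,1,1,1,1,1,1,1,2).

Computing H_k = (kernel of ∂_k) / (image of ∂_{k+1}):

  H_2: rank ker ∂_2 − rank ∂_3 = (18 − 18) − 0 = 0, and there is no ∂_3, so H_2 ≅ 0.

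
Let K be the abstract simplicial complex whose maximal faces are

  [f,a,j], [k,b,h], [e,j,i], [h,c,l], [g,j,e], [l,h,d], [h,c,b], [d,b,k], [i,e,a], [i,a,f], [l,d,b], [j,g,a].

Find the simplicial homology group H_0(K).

H_0 = Z^2.

Order the vertices as a < b < c < d < e < f < g < h < i < j < k < l. Listing each simplex with vertices in this order, K has dimension 2 with simplices:

  0-simplices (12): a, b, c, d, e, f, g, h, i, j, k, l
  1-simplices (24): ae, af, ag, ai, aj, bc, bd, bh, bk, bl, ch, cl, dh, dk, dl, eg, ei, ej, fi, fj, gj, hk, hl, ij
  2-simplices (12): aei, afi, afj, agj, bch, bdk, bdl, bhk, chl, dhl, egj, eij

so the chain groups are C_0 ≅ Z^12, C_1 ≅ Z^24, C_2 ≅ Z^12.

The boundary map ∂_1: C_1 → C_0 is given by ∂[p,q] = [q] − [p]. For instance
  ∂ae = e − a.
As a 12×24 matrix over Z this has rank 10, with invariant factors (1,1,1,1,1,1,1,1,1,1).

∂_2: C_2 → C_1 acts by ∂[p,q,r] = [q,r] − [p,r] + [p,q]. For instance
  ∂dhl = hl − dl + dh,
  ∂bdl = dl − bl + bd.
The 24×12 boundary matrix has rank 12 and Smith normal form diag(1,1,1,1,1,1,1,1,1,1,1,1).

Reading off H_k = ker ∂_k / im ∂_{k+1}:

  H_0: rank C_0 − rank ∂_1 = 12 − 10 = 2, and the invariant factors of ∂_1 are all 1, so H_0 = Z^2.

(K is a triangulation of the disjoint union of the cylinder S^1 x I and the cylinder S^1 x I.)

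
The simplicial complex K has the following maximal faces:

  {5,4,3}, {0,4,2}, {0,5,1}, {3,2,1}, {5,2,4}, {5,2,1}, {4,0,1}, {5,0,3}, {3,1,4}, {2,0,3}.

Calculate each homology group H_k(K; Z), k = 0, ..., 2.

Fix the vertex order 0 < 1 < 2 < 3 < 4 < 5 and write every simplex with vertices in increasing order. Then dim K = 2 and the simplices of K are:

  0-simplices (6): [0], [1], [2], [3], [4], [5]
  1-simplices (15): [0,1], [0,2], [0,3], [0,4], [0,5], [1,2], [1,3], [1,4], [1,5], [2,3], [2,4], [2,5], [3,4], [3,5], [4,5]
  2-simplices (10): [0,1,4], [0,1,5], [0,2,3], [0,2,4], [0,3,5], [1,2,3], [1,2,5], [1,3,4], [2,4,5], [3,4,5]

Hence C_0 ≅ Z^6, C_1 ≅ Z^15, C_2 ≅ Z^10.

Boundary ∂_1: C_1 → C_0 maps an edge to its endpoints' difference, ∂[p,q] = q − p.
The resulting 6×15 matrix has rank 5, and its Smith normal form has invariant factors (1,1,1,1,1).

Boundary ∂_2: C_2 → C_1 maps a triangle to the signed sum of its edges. For instance
  ∂[1,3,4] = [3,4] − [1,4] + [1,3],
  ∂[0,2,3] = [2,3] − [0,3] + [0,2].
This gives a 15×10 integer matrix of rank 10; reducing to Smith normal form yields diagonal entries (1,1,1,1,1,1,1,1,1,2).

Reading off H_k = ker ∂_k / im ∂_{k+1}:

  H_0: rank C_0 − rank ∂_1 = 6 − 5 = 1, and the invariant factors of ∂_1 are all 1, so H_0 = Z.
  H_1: rank ker ∂_1 − rank ∂_2 = (15 − 5) − 10 = 0, and ∂_2 has invariant factor 2 > 1, so H_1 = Z/2.
  H_2: rank ker ∂_2 − rank ∂_3 = (10 − 10) − 0 = 0, and there is no ∂_3, so H_2 = 0.

H_0 = Z,  H_1 = Z/2,  H_2 = 0.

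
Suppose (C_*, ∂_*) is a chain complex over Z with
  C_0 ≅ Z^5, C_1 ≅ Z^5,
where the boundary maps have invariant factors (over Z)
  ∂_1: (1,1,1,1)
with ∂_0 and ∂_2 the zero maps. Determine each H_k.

H_0: b_0 = 5 − 0 − 4 = 1; torsion from ∂_1 factors > 1: none. So H_0 = Z.
H_1: b_1 = 5 − 4 − 0 = 1; torsion from ∂_2 factors > 1: none. So H_1 = Z.

H_0 = Z,  H_1 = Z.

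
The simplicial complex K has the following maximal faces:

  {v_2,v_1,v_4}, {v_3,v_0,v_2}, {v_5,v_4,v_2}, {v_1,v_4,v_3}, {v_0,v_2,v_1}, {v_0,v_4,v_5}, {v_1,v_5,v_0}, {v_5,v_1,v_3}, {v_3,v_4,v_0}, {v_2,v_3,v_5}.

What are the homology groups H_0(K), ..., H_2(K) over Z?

H_0 ≅ Z,  H_1 ≅ Z/2,  H_2 = 0.

Fix the vertex order v_0 < v_1 < v_2 < v_3 < v_4 < v_5 and write every simplex with vertices in increasing order. Then dim K = 2 and the simplices of K are:

  0-simplices (6): [v_0], [v_1], [v_2], [v_3], [v_4], [v_5]
  1-simplices (15): (15 of them)
  2-simplices (10): [v_0,v_1,v_2], [v_0,v_1,v_5], [v_0,v_2,v_3], [v_0,v_3,v_4], [v_0,v_4,v_5], [v_1,v_2,v_4], [v_1,v_3,v_4], [v_1,v_3,v_5], [v_2,v_3,v_5], [v_2,v_4,v_5]

giving chain groups C_0 ≅ Z^6, C_1 ≅ Z^15, C_2 ≅ Z^10.

∂_1: C_1 → C_0 is given by ∂[p,q] = [q] − [p].
The 6×15 boundary matrix has rank 5 and Smith normal form diag(1,1,1,1,1).

Boundary ∂_2: C_2 → C_1 maps a triangle to the signed sum of its edges. For instance
  ∂[v_0,v_1,v_5] = [v_1,v_5] − [v_0,v_5] + [v_0,v_1],
  ∂[v_2,v_3,v_5] = [v_3,v_5] − [v_2,v_5] + [v_2,v_3].
This gives a 15×10 integer matrix of rank 10; reducing to Smith normal form yields diagonal entries (1,1,1,1,1,1,1,1,1,2).

From H_k ≅ ker(∂_k) / im(∂_{k+1}) we obtain:

  H_0: rank C_0 − rank ∂_1 = 6 − 5 = 1, and the invariant factors of ∂_1 are all 1, so H_0 ≅ Z.
  H_1: rank ker ∂_1 − rank ∂_2 = (15 − 5) − 10 = 0, and ∂_2 has invariant factor 2 > 1, so H_1 ≅ Z/2.
  H_2: rank ker ∂_2 − rank ∂_3 = (10 − 10) − 0 = 0, and there is no ∂_3, so H_2 ≅ 0.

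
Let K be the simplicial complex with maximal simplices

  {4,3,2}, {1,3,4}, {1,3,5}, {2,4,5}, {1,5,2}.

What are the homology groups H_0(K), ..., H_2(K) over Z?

We work with the vertex ordering 1 < 2 < 3 < 4 < 5. The simplices of K, each written with vertices in increasing order, are:

  0-simplices (5): [1], [2], [3], [4], [5]
  1-simplices (10): [1,2], [1,3], [1,4], [1,5], [2,3], [2,4], [2,5], [3,4], [3,5], [4,5]
  2-simplices (5): [1,2,5], [1,3,4], [1,3,5], [2,3,4], [2,4,5]

so the chain groups are C_0 ≅ Z^5, C_1 ≅ Z^10, C_2 ≅ Z^5.

∂_1: C_1 → C_0 sends each edge [p,q] (with p < q) to q − p. For instance
  ∂[3,5] = [5] − [3].
As a 5×10 matrix over Z this has rank 4, with invariant factors (1,1,1,1).

The boundary map ∂_2: C_2 → C_1 acts by ∂[p,q,r] = [q,r] − [p,r] + [p,q]. For instance
  ∂[2,3,4] = [3,4] − [2,4] + [2,3],
  ∂[1,3,4] = [3,4] − [1,4] + [1,3].
As a 10×5 matrix over Z this has rank 5, with invariant factors (1,1,1,1,1).

From H_k ≅ ker(∂_k) / im(∂_{k+1}) we obtain:

  H_0: rank C_0 − rank ∂_1 = 5 − 4 = 1, and the invariant factors of ∂_1 are all 1, so H_0 ≅ Z.
  H_1: rank ker ∂_1 − rank ∂_2 = (10 − 4) − 5 = 1, and the invariant factors of ∂_2 are all 1, so H_1 ≅ Z.
  H_2: rank ker ∂_2 − rank ∂_3 = (5 − 5) − 0 = 0, and there is no ∂_3, so H_2 ≅ 0.

(K is a triangulation of the Möbius band.)

H_0 = Z,  H_1 = Z,  H_2 = 0.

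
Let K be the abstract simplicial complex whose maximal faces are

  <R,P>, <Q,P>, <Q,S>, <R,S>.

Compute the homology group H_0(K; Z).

Order the vertices as P < Q < R < S. Listing each simplex with vertices in this order, K has dimension 1 with simplices:

  0-simplices (4): P, Q, R, S
  1-simplices (4): PQ, PR, QS, RS

so the chain groups are C_0 ≅ Z^4, C_1 ≅ Z^4.

Boundary ∂_1: C_1 → C_0 is given by ∂[p,q] = [q] − [p].
The 4×4 boundary matrix has rank 3 and Smith normal form diag(1,1,1).

Now H_k = ker ∂_k / im ∂_{k+1}, so:

  H_0: rank C_0 − rank ∂_1 = 4 − 3 = 1, and the invariant factors of ∂_1 are all 1, so H_0 = Z.

(K is a triangulation of the circle S^1.)

H_0 ≅ Z.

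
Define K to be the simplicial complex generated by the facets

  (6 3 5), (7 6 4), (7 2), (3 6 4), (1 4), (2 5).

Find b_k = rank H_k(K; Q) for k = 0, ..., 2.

Fix the vertex order 1 < 2 < 3 < 4 < 5 < 6 < 7 and write every simplex with vertices in increasing order. Then dim K = 2 and the simplices of K are:

  0-simplices (7): [1], [2], [3], [4], [5], [6], [7]
  1-simplices (10): [1,4], [2,5], [2,7], [3,4], [3,5], [3,6], [4,6], [4,7], [5,6], [6,7]
  2-simplices (3): [3,4,6], [3,5,6], [4,6,7]

so the chain groups are C_0 ≅ Z^7, C_1 ≅ Z^10, C_2 ≅ Z^3.

Boundary ∂_1: C_1 → C_0 sends each edge [p,q] (with p < q) to q − p.
The 7×10 boundary matrix has rank 6 and Smith normal form diag(1,1,1,1,1,1).

∂_2: C_2 → C_1 maps a triangle to the signed sum of its edges. For instance
  ∂[3,5,6] = [5,6] − [3,6] + [3,5],
  ∂[3,4,6] = [4,6] − [3,6] + [3,4].
The 10×3 boundary matrix has rank 3 and Smith normal form diag(1,1,1).

Computing H_k = (kernel of ∂_k) / (image of ∂_{k+1}):

  H_0: rank C_0 − rank ∂_1 = 7 − 6 = 1, and the invariant factors of ∂_1 are all 1, so H_0 = Z.
  H_1: rank ker ∂_1 − rank ∂_2 = (10 − 6) − 3 = 1, and the invariant factors of ∂_2 are all 1, so H_1 = Z.
  H_2: rank ker ∂_2 − rank ∂_3 = (3 − 3) − 0 = 0, and there is no ∂_3, so H_2 = 0.

Hence the Betti numbers are b_0 = 1, b_1 = 1, b_2 = 0.

b_0 = 1, b_1 = 1, b_2 = 0.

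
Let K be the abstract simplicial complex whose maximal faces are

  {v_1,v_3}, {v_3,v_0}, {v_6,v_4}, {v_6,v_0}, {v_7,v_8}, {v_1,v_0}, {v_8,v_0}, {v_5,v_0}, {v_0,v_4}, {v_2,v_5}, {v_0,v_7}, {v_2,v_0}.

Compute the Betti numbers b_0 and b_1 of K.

b_0 = 1, b_1 = 4.

Order the vertices as v_0 < v_1 < v_2 < v_3 < v_4 < v_5 < v_6 < v_7 < v_8. Listing each simplex with vertices in this order, K has dimension 1 with simplices:

  0-simplices (9): [v_0], [v_1], [v_2], [v_3], [v_4], [v_5], [v_6], [v_7], [v_8]
  1-simplices (12): [v_0,v_1], [v_0,v_2], [v_0,v_3], [v_0,v_4], [v_0,v_5], [v_0,v_6], [v_0,v_7], [v_0,v_8], [v_1,v_3], [v_2,v_5], [v_4,v_6], [v_7,v_8]

so the chain groups are C_0 ≅ Z^9, C_1 ≅ Z^12.

The boundary map ∂_1: C_1 → C_0 sends each edge [p,q] (with p < q) to q − p.
This gives a 9×12 integer matrix of rank 8; reducing to Smith normal form yields diagonal entries (1,1,1,1,1,1,1,1).

Now H_k = ker ∂_k / im ∂_{k+1}, so:

  H_0: rank C_0 − rank ∂_1 = 9 − 8 = 1, and the invariant factors of ∂_1 are all 1, so H_0 = Z.
  H_1: rank ker ∂_1 − rank ∂_2 = (12 − 8) − 0 = 4, and there is no ∂_2, so H_1 = Z^4.

As a check, the Euler characteristic is 9 − 12 = -3, which agrees with 1 − 4 = -3.

Hence the Betti numbers are b_0 = 1, b_1 = 4.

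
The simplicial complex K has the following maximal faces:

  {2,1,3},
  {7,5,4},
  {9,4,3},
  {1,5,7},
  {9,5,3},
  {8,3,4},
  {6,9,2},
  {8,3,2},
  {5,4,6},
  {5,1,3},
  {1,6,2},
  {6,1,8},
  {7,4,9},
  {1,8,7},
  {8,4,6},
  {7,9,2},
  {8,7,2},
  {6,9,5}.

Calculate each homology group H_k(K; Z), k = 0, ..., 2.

Take the total order 1 < 2 < 3 < 4 < 5 < 6 < 7 < 8 < 9 on the vertex set. Then K (dimension 2) consists of the simplices:

  0-simplices (9): [1], [2], [3], [4], [5], [6], [7], [8], [9]
  1-simplices (27): (27 of them)
  2-simplices (18): [1,2,3], [1,2,6], [1,3,5], [1,5,7], [1,6,8], [1,7,8], [2,3,8], [2,6,9], [2,7,8], [2,7,9], [3,4,8], [3,4,9], [3,5,9], [4,5,6], [4,5,7], [4,6,8], [4,7,9], [5,6,9]

so the chain groups are C_0 ≅ Z^9, C_1 ≅ Z^27, C_2 ≅ Z^18.

Boundary ∂_1: C_1 → C_0 is given by ∂[p,q] = [q] − [p].
As a 9×27 matrix over Z this has rank 8, with invariant factors (1,1,1,1,1,1,1,1).

The boundary map ∂_2: C_2 → C_1 acts by ∂[p,q,r] = [q,r] − [p,r] + [p,q]. For instance
  ∂[3,4,8] = [4,8] − [3,8] + [3,4],
  ∂[2,7,9] = [7,9] − [2,9] + [2,7].
The resulting 27×18 matrix has rank 18, and its Smith normal form has invariant factors (1,1,1,1,1,1,1,1,1,1,1,1,1,1,1,1,1,2).

Reading off H_k = ker ∂_k / im ∂_{k+1}:

  H_0: rank C_0 − rank ∂_1 = 9 − 8 = 1, and the invariant factors of ∂_1 are all 1, so H_0 = Z.
  H_1: rank ker ∂_1 − rank ∂_2 = (27 − 8) − 18 = 1, and ∂_2 has invariant factor 2 > 1, so H_1 = Z ⊕ Z/2.
  H_2: rank ker ∂_2 − rank ∂_3 = (18 − 18) − 0 = 0, and there is no ∂_3, so H_2 = 0.

As a check, the Euler characteristic is 9 − 27 + 18 = 0, which agrees with 1 − 1 + 0 = 0.

H_0 = Z,  H_1 = Z ⊕ Z/2,  H_2 = 0.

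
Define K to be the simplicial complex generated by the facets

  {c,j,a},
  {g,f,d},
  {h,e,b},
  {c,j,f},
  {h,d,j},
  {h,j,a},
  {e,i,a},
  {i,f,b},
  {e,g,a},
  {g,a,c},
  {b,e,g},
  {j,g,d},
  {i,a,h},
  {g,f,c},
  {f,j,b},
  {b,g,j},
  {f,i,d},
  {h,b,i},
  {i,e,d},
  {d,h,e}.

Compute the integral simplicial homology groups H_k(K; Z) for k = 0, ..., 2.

H_0 = Z,  H_1 = Z ⊕ Z/2,  H_2 = 0.

K has 10 vertices, 30 edges, 20 triangles.
rank ∂_0 = 0, rank ∂_1 = 9 ⇒ b_0 = 10 − 0 − 9 = 1; all invariant factors of ∂_1 are 1 so no torsion. So H_0 = Z.
rank ∂_1 = 9, rank ∂_2 = 20 ⇒ b_1 = 30 − 9 − 20 = 1; ∂_2 has invariant factor(s) [2] giving torsion. So H_1 = Z ⊕ Z/2.
rank ∂_2 = 20, rank ∂_3 = 0 ⇒ b_2 = 20 − 20 − 0 = 0. So H_2 = 0.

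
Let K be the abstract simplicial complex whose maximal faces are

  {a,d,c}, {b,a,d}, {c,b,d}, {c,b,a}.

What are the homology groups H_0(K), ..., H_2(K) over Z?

H_0 = Z,  H_1 = 0,  H_2 = Z.

Take the total order a < b < c < d on the vertex set. Then K (dimension 2) consists of the simplices:

  0-simplices (4): a, b, c, d
  1-simplices (6): ab, ac, ad, bc, bd, cd
  2-simplices (4): abc, abd, acd, bcd

Hence C_0 ≅ Z^4, C_1 ≅ Z^6, C_2 ≅ Z^4.

∂_1: C_1 → C_0 sends each edge [p,q] (with p < q) to q − p. For instance
  ∂bd = d − b.
As a 4×6 matrix over Z this has rank 3, with invariant factors (1,1,1).

Boundary ∂_2: C_2 → C_1 acts by ∂[p,q,r] = [q,r] − [p,r] + [p,q]. For instance
  ∂bcd = cd − bd + bc,
  ∂acd = cd − ad + ac.
As a 6×4 matrix over Z this has rank 3, with invariant factors (1,1,1).

Computing H_k = (kernel of ∂_k) / (image of ∂_{k+1}):

  H_0: rank C_0 − rank ∂_1 = 4 − 3 = 1, and the invariant factors of ∂_1 are all 1, so H_0 ≅ Z.
  H_1: rank ker ∂_1 − rank ∂_2 = (6 − 3) − 3 = 0, and the invariant factors of ∂_2 are all 1, so H_1 ≅ 0.
  H_2: rank ker ∂_2 − rank ∂_3 = (4 − 3) − 0 = 1, and there is no ∂_3, so H_2 ≅ Z.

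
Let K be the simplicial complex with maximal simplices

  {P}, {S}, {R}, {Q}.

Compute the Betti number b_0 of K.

Order the vertices as P < Q < R < S. Listing each simplex with vertices in this order, K has dimension 0 with simplices:

  0-simplices (4): P, Q, R, S

giving chain groups C_0 ≅ Z^4.

Reading off H_k = ker ∂_k / im ∂_{k+1}:

  H_0: rank C_0 − rank ∂_1 = 4 − 0 = 4, and there is no ∂_1, so H_0 = Z^4.

(K is a triangulation of a set of 4 points.)

Hence the Betti numbers are b_0 = 4.

b_0 = 4.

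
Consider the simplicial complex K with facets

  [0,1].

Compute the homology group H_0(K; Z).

We work with the vertex ordering 0 < 1. The simplices of K, each written with vertices in increasing order, are:

  0-simplices (2): [0], [1]
  1-simplices (1): [0,1]

Hence C_0 ≅ Z^2, C_1 ≅ Z^1.

The boundary map ∂_1: C_1 → C_0 sends each edge [p,q] (with p < q) to q − p.
The 2×1 boundary matrix has rank 1 and Smith normal form diag(1).

From H_k ≅ ker(∂_k) / im(∂_{k+1}) we obtain:

  H_0: rank C_0 − rank ∂_1 = 2 − 1 = 1, and the invariant factors of ∂_1 are all 1, so H_0 ≅ Z.

H_0 = Z.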